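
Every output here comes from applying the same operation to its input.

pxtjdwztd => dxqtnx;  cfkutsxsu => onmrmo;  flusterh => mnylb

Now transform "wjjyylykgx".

ssfsear

The pattern: shift every letter 6 places backward in the alphabet (wrapping around), then delete the first 3 characters.
"wjjyylykgx" → "ssfsear".
(Check on "pxtjdwztd": → "jrndxqtnx" → "dxqtnx" ✓)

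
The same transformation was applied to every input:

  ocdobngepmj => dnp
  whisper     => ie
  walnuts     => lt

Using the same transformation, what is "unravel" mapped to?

In each case the input is transformed by: keep one character in every 3, starting at position 3 (positions 3rd, 6th, 9th, ...).
For "unravel" the result is "re".

re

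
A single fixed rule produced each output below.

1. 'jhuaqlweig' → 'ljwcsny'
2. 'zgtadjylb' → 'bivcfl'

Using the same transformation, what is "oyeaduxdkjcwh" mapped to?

qagcfwzfml

Each output is the input with this applied: delete the last 3 characters, then shift every letter 2 places forward in the alphabet (wrapping around).
For "oyeaduxdkjcwh", step one produces "oyeaduxdkj"; step two turns that into "qagcfwzfml".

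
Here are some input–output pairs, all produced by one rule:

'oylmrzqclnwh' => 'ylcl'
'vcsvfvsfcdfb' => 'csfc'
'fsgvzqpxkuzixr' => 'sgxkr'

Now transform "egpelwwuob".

gpuo

The pattern: swap each adjacent pair of characters (1↔2, 3↔4, ...), then keep one character in every 3, starting at position 1 (positions 1st, 4th, 7th, ...).
For "egpelwwuob", step one produces "geepwluwbo"; step two turns that into "gpuo".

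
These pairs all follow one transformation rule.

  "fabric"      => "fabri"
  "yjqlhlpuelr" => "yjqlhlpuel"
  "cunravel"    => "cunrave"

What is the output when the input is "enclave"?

enclav

Rule — delete the last character.
On "enclave" that produces "enclav".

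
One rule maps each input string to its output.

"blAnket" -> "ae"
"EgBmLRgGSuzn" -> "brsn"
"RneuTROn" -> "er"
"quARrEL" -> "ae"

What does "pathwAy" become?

ta

In each case the input is transformed by: keep one character in every 3, starting at position 3 (positions 3rd, 6th, 9th, ...), then convert every letter to lowercase.
Applying both steps to "pathwAy": "tA", then "ta".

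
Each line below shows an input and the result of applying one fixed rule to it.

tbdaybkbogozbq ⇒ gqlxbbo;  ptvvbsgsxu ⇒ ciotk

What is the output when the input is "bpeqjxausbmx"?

orwnfz

The pattern: keep every other character starting from the first (positions 1st, 3rd, 5th, ...), then shift every letter 13 places forward in the alphabet (wrapping around) — i.e. ROT13.
On "bpeqjxausbmx": the first step gives "bejasm", and the second then gives "orwnfz".
(Check on "tbdaybkbogozbq": → "tdykoob" → "gqlxbbo" ✓)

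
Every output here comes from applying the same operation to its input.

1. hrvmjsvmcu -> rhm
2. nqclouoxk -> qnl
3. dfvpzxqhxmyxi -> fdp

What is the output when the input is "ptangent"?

tpn

In each case the input is transformed by: swap each adjacent pair of characters (1↔2, 3↔4, ...), then keep only the first 3 characters.
Starting from "ptangent": after the first operation, "tpnaegtn"; after the second, "tpn".
(Check on "dfvpzxqhxmyxi": → "fdpvxzhqmxxyi" → "fdp" ✓)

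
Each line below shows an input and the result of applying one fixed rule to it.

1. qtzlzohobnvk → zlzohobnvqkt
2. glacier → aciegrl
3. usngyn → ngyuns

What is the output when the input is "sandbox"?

ndbosxa

Looking at the pairs, the operation is to swap the first and last characters, then move the first 2 characters to the end (rotate left by 2).
On "sandbox": the first step gives "xandbos", and the second then gives "ndbosxa".
(Check on "usngyn": → "nsngyu" → "ngyuns" ✓)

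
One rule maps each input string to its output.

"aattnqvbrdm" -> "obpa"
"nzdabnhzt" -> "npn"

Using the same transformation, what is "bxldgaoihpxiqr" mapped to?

The rule is to keep one character in every 3, starting at position 2 (positions 2nd, 5th, 8th, ...), then shift every letter 12 places backward in the alphabet (wrapping around).
Applying both steps to "bxldgaoihpxiqr": "xgixr", then "luwlf".
(Check on "nzdabnhzt": → "zbz" → "npn" ✓)

luwlf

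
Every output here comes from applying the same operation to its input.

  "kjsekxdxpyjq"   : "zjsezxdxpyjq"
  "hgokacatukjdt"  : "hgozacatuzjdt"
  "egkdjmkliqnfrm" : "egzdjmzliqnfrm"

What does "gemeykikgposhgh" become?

gemeyzizgposhgh

Looking at the pairs, the operation is to replace every "k" with "z".
So "gemeykikgposhgh" becomes "gemeyzizgposhgh".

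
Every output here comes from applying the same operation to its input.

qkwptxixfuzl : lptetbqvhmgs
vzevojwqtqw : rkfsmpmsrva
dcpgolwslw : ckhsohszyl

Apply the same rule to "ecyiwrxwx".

Looking at the pairs, the operation is to shift every letter 4 places backward in the alphabet (wrapping around), then move the first 3 characters to the end (rotate left by 3).
Starting from "ecyiwrxwx": after the first operation, "ayuesntst"; after the second, "esntstayu".

esntstayu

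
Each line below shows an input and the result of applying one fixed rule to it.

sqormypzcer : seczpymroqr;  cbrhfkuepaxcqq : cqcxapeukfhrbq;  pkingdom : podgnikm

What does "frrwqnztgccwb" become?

fwccgtznqwrrb

The transformation: reverse the string, then swap the first and last characters.
Applying both steps to "frrwqnztgccwb": "bwccgtznqwrrf", then "fwccgtznqwrrb".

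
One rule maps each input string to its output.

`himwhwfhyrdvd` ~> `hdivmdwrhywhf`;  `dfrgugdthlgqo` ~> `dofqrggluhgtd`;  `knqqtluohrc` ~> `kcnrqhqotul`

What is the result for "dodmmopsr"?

drosdpmom

The rule is to take characters alternately from the front and the back (1st, last, 2nd, 2nd-last, ...).
Doing the same to "dodmmopsr": "drosdpmom".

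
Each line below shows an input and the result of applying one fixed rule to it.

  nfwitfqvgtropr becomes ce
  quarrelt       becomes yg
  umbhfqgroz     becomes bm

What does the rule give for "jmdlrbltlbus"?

Rule — shift every letter 13 places forward in the alphabet (wrapping around) — i.e. ROT13, then keep only the last 2 characters.
For "jmdlrbltlbus", step one produces "wzqyeoygyohf"; step two turns that into "hf".
(Check on "nfwitfqvgtropr": → "asjvgsditgebce" → "ce" ✓)

hf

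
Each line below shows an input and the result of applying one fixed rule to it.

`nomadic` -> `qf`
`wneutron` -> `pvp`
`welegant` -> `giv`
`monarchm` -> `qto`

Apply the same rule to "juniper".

wr

The pattern: shift every letter 2 places forward in the alphabet (wrapping around), then keep one character in every 3, starting at position 2 (positions 2nd, 5th, 8th, ...).
Working it through for "juniper": intermediate "lwpkrgt", final "wr".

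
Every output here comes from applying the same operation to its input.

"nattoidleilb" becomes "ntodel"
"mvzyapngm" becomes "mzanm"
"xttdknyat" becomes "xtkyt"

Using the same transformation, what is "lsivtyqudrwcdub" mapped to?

litqdwdb

The pattern: keep every other character starting from the first (positions 1st, 3rd, 5th, ...).
Doing the same to "lsivtyqudrwcdub": "litqdwdb".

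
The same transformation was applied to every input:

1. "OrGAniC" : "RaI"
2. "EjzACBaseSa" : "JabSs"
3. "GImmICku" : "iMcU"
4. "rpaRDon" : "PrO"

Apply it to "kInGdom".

igO

The transformation: flip the case of every letter, then keep every other character starting from the second (positions 2nd, 4th, 6th, ...).
Applying that to "kInGdom" gives "igO".
(Check on "GImmICku": → "giMMicKU" → "iMcU" ✓)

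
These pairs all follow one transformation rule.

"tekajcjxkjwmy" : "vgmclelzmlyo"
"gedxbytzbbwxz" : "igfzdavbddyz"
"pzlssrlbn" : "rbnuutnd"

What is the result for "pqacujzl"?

rscewlb

Rule — delete the last character, then shift every letter 2 places forward in the alphabet (wrapping around).
On "pqacujzl": the first step gives "pqacujz", and the second then gives "rscewlb".
(Check on "gedxbytzbbwxz": → "gedxbytzbbwx" → "igfzdavbddyz" ✓)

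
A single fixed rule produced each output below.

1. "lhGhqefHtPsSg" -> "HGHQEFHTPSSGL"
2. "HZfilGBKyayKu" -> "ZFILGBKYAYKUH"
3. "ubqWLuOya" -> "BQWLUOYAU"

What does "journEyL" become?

OURNEYLJ

What's happening: move the first character to the end, then convert every letter to uppercase.
On "journEyL": the first step gives "ournEyLj", and the second then gives "OURNEYLJ".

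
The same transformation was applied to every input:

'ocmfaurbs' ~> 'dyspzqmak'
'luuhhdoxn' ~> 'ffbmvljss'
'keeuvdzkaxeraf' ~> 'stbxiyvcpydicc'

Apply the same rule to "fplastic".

In each case the input is transformed by: move the first 3 characters to the end (rotate left by 3), then shift every letter 2 places backward in the alphabet (wrapping around).
For "fplastic", step one produces "asticfpl"; step two turns that into "yqrgadnj".

yqrgadnj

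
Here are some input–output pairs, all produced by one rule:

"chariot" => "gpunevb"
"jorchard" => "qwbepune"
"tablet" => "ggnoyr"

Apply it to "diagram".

zqvnten

The pattern: shift every letter 13 places forward in the alphabet (wrapping around) — i.e. ROT13, then move the last character to the front.
Starting from "diagram": after the first operation, "qvntenz"; after the second, "zqvnten".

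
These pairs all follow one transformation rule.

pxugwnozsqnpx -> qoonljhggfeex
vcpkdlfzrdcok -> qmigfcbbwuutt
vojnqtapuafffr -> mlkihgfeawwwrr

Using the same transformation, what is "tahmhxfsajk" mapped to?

okjdbayywrr

What's happening: sort the characters into reverse alphabetical order, then shift every letter 9 places backward in the alphabet (wrapping around).
Starting from "tahmhxfsajk": after the first operation, "xtsmkjhhfaa"; after the second, "okjdbayywrr".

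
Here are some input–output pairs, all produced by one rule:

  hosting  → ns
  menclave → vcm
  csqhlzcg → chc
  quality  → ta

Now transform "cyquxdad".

auc

Each output is the input with this applied: reverse the string, then keep one character in every 3, starting at position 2 (positions 2nd, 5th, 8th, ...).
Working it through for "cyquxdad": intermediate "dadxuqyc", final "auc".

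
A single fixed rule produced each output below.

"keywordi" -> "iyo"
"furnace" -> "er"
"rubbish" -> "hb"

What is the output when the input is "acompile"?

eop

Each output is the input with this applied: take characters alternately from the front and the back (1st, last, 2nd, 2nd-last, ...), then keep one character in every 3, starting at position 2 (positions 2nd, 5th, 8th, ...).
So "acompile" becomes "eop".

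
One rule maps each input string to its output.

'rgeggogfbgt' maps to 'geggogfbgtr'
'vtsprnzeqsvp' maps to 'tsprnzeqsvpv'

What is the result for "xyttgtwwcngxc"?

yttgtwwcngxcx

The rule is to move the first character to the end.
Applying that to "xyttgtwwcngxc" gives "yttgtwwcngxcx".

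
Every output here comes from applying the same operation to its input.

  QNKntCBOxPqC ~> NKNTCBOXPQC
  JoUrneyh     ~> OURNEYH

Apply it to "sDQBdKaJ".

The pattern: delete the first character, then convert every letter to uppercase.
Starting from "sDQBdKaJ": after the first operation, "DQBdKaJ"; after the second, "DQBDKAJ".

DQBDKAJ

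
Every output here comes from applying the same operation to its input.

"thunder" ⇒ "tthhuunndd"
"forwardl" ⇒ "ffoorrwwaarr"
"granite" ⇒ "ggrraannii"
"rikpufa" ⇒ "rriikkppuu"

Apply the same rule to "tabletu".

ttaabbllee

The pattern: delete the last 2 characters, then double every character.
For "tabletu", step one produces "table"; step two turns that into "ttaabbllee".
(Check on "forwardl": → "forwar" → "ffoorrwwaarr" ✓)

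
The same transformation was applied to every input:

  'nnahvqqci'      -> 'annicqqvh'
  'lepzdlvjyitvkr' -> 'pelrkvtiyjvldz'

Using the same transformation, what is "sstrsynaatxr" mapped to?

tssrxtaanysr

The rule is to reverse the string, then move the last 3 characters to the front (rotate right by 3).
"sstrsynaatxr" → "rxtaanysrtss" → "tssrxtaanysr".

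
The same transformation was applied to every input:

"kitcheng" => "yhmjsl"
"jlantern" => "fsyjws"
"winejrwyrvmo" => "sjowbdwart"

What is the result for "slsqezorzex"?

xvjetwejc

The transformation: delete the first 2 characters, then shift every letter 5 places forward in the alphabet (wrapping around).
Working it through for "slsqezorzex": intermediate "sqezorzex", final "xvjetwejc".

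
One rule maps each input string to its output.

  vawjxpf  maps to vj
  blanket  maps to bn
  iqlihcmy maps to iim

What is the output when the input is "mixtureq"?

What's happening: move the last character to the front, then keep one character in every 3, starting at position 2 (positions 2nd, 5th, 8th, ...).
Working it through for "mixtureq": intermediate "qmixture", final "mte".

mte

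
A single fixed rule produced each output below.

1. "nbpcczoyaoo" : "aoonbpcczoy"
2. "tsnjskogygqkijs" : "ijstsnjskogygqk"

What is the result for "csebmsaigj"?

In each case the input is transformed by: move the last 3 characters to the front (rotate right by 3).
On "csebmsaigj" that produces "igjcsebmsa".

igjcsebmsa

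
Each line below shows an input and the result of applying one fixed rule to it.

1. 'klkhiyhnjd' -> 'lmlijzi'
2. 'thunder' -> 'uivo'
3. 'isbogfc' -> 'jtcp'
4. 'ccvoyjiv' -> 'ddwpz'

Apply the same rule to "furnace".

What's happening: shift every letter 1 place forward in the alphabet (wrapping around), then delete the last 3 characters.
On "furnace": the first step gives "gvsobdf", and the second then gives "gvso".

gvso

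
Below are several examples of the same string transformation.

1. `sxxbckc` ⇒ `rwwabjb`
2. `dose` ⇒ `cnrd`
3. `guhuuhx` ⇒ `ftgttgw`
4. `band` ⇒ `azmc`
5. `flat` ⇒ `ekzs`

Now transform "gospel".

fnrodk

Looking at the pairs, the operation is to shift every letter 1 place backward in the alphabet (wrapping around).
For "gospel" the result is "fnrodk".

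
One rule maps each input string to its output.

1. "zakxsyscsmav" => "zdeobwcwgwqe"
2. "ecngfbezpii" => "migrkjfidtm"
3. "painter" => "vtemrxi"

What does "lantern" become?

Each output is the input with this applied: shift every letter 4 places forward in the alphabet (wrapping around), then move the last character to the front.
Doing the same to "lantern": "rperxiv".

rperxiv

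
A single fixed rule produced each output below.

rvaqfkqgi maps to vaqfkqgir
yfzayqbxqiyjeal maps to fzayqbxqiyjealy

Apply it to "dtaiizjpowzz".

Looking at the pairs, the operation is to move the first character to the end.
For "dtaiizjpowzz" the result is "taiizjpowzzd".

taiizjpowzzd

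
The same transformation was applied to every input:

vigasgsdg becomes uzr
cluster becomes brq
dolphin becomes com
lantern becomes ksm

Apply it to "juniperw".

ihq

The rule is to shift every letter 1 place backward in the alphabet (wrapping around), then keep one character in every 3, starting at position 1 (positions 1st, 4th, 7th, ...).
Doing the same to "juniperw": "ihq".
(Check on "lantern": → "kzmsdqm" → "ksm" ✓)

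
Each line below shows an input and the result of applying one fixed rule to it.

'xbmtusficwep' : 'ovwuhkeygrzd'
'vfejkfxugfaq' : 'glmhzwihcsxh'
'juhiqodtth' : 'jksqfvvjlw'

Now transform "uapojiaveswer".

rqlkcxguygtwc

Rule — move the first 2 characters to the end (rotate left by 2), then shift every letter 2 places forward in the alphabet (wrapping around).
Starting from "uapojiaveswer": after the first operation, "pojiaveswerua"; after the second, "rqlkcxguygtwc".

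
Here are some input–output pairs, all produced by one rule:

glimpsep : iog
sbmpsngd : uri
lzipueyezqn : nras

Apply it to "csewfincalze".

Each output is the input with this applied: keep one character in every 3, starting at position 1 (positions 1st, 4th, 7th, ...), then shift every letter 2 places forward in the alphabet (wrapping around).
Starting from "csewfincalze": after the first operation, "cwnl"; after the second, "eypn".
(Check on "glimpsep": → "gme" → "iog" ✓)

eypn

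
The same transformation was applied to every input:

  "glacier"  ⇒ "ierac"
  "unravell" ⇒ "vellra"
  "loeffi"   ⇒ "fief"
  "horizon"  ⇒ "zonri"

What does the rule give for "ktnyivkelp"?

Each output is the input with this applied: delete the first 2 characters, then move the first 2 characters to the end (rotate left by 2).
"ktnyivkelp" → "nyivkelp" → "ivkelpny".

ivkelpny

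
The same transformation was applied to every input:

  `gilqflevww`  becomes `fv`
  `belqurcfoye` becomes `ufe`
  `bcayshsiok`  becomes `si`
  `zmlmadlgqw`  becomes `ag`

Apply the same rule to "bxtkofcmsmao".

The pattern: delete the first 3 characters, then keep one character in every 3, starting at position 2 (positions 2nd, 5th, 8th, ...).
For "bxtkofcmsmao", step one produces "kofcmsmao"; step two turns that into "oma".

oma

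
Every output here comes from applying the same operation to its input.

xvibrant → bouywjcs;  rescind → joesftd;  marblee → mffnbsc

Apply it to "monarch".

The rule is to move the last 3 characters to the front (rotate right by 3), then shift every letter 1 place forward in the alphabet (wrapping around).
So "monarch" becomes "sdinpob".

sdinpob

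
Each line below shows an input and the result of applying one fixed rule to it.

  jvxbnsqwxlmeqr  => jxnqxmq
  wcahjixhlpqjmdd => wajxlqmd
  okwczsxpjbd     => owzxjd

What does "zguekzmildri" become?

zukmlr

Each output is the input with this applied: keep every other character starting from the first (positions 1st, 3rd, 5th, ...).
On "zguekzmildri" that produces "zukmlr".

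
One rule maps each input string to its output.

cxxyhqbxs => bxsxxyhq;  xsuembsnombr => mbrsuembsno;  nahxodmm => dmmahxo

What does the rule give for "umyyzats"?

atsmyyz

Looking at the pairs, the operation is to delete the first character, then move the last 3 characters to the front (rotate right by 3).
For "umyyzats" the result is "atsmyyz".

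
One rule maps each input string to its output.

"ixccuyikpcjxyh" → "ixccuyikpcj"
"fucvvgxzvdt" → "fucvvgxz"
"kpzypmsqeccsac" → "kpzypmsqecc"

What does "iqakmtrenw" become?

iqakmtr

The transformation: delete the last 3 characters.
For "iqakmtrenw" the result is "iqakmtr".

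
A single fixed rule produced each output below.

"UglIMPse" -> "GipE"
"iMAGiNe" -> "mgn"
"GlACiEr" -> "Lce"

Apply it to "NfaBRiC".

FbI

The pattern: flip the case of every letter, then keep every other character starting from the second (positions 2nd, 4th, 6th, ...).
"NfaBRiC" → "FbI".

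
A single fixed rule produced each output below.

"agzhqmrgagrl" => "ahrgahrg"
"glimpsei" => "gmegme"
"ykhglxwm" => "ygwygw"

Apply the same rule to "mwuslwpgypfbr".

mspprmsppr

The transformation: keep one character in every 3, starting at position 1 (positions 1st, 4th, 7th, ...), then write the whole string twice.
Applying both steps to "mwuslwpgypfbr": "msppr", then "mspprmsppr".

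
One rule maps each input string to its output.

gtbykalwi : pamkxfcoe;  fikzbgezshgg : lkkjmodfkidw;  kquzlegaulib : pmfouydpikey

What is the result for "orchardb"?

In each case the input is transformed by: move the last 3 characters to the front (rotate right by 3), then shift every letter 4 places forward in the alphabet (wrapping around).
For "orchardb" the result is "vhfsvgle".
(Check on "gtbykalwi": → "lwigtbyka" → "pamkxfcoe" ✓)

vhfsvgle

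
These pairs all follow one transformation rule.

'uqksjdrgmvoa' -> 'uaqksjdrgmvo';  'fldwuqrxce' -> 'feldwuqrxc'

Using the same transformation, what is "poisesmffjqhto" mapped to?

pooisesmffjqht

What's happening: swap the first and last characters, then move the last character to the front.
"poisesmffjqhto" → "ooisesmffjqhtp" → "pooisesmffjqht".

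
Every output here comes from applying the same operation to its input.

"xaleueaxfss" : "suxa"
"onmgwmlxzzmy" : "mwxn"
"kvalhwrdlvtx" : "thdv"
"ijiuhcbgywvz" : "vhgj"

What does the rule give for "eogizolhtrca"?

czho

The rule is to keep one character in every 3, starting at position 2 (positions 2nd, 5th, 8th, ...), then swap the first and last characters.
Starting from "eogizolhtrca": after the first operation, "ozhc"; after the second, "czho".
(Check on "xaleueaxfss": → "auxs" → "suxa" ✓)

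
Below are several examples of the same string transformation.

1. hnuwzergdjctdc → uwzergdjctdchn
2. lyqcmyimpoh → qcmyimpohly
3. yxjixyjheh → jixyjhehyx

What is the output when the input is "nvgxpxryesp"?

gxpxryespnv

The pattern: move the first 2 characters to the end (rotate left by 2).
For "nvgxpxryesp" the result is "gxpxryespnv".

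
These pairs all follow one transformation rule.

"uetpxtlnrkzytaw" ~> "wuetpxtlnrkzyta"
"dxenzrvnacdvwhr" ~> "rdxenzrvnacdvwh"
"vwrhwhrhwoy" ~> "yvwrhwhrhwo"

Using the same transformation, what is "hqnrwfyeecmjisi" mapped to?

ihqnrwfyeecmjis

What's happening: move the last character to the front.
Doing the same to "hqnrwfyeecmjisi": "ihqnrwfyeecmjis".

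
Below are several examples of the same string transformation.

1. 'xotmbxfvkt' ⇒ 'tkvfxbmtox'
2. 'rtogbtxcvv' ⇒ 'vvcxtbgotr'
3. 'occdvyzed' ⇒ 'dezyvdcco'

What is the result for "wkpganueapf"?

Rule — reverse the string.
"wkpganueapf" → "fpaeunagpkw".

fpaeunagpkw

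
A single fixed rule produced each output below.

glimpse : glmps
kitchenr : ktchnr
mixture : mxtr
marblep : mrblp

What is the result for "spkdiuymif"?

spkdymf

Rule — remove every vowel.
So "spkdiuymif" becomes "spkdymf".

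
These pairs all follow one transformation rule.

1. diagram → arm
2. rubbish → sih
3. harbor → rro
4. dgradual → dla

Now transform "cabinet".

ent

The pattern: swap each adjacent pair of characters (1↔2, 3↔4, ...), then keep only the last 3 characters.
Applying both steps to "cabinet": "acibent", then "ent".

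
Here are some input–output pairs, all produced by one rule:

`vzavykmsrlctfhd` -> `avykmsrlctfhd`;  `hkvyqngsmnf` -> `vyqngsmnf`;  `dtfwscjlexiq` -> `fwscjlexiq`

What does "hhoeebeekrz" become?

oeebeekrz

What's happening: delete the first 2 characters.
On "hhoeebeekrz" that produces "oeebeekrz".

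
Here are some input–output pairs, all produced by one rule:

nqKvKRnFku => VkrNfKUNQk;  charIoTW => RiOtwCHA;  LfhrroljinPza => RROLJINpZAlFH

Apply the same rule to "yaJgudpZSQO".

GUDPzsqoYAj

The rule is to move the first 3 characters to the end (rotate left by 3), then flip the case of every letter.
Working it through for "yaJgudpZSQO": intermediate "gudpZSQOyaJ", final "GUDPzsqoYAj".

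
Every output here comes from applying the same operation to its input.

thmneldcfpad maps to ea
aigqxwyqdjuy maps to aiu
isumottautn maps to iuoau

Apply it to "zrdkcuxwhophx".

uo

Looking at the pairs, the operation is to keep only the vowels.
Doing the same to "zrdkcuxwhophx": "uo".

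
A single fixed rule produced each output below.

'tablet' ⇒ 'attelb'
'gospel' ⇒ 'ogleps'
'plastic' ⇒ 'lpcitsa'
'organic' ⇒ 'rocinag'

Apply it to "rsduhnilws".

Rule — move the first 2 characters to the end (rotate left by 2), then reverse the string.
For "rsduhnilws", step one produces "duhnilwsrs"; step two turns that into "srswlinhud".
(Check on "tablet": → "bletta" → "attelb" ✓)

srswlinhud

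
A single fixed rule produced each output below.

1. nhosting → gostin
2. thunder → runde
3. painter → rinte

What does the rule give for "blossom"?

Looking at the pairs, the operation is to delete the first 2 characters, then move the last character to the front.
"blossom" → "ossom" → "mosso".

mosso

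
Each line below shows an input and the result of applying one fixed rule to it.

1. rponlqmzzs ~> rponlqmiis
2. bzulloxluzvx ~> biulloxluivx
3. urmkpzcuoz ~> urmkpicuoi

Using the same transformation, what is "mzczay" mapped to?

miciay

Rule — replace every "z" with "i".
"mzczay" → "miciay".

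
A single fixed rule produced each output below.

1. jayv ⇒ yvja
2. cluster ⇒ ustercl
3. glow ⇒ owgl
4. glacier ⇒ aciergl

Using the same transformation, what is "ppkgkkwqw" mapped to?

The transformation: move the first 2 characters to the end (rotate left by 2).
On "ppkgkkwqw" that produces "kgkkwqwpp".

kgkkwqwpp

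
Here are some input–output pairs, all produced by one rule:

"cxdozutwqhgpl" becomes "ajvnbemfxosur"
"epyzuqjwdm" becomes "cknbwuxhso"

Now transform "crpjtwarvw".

auptnphyru

The pattern: shift every letter 2 places backward in the alphabet (wrapping around), then take characters alternately from the front and the back (1st, last, 2nd, 2nd-last, ...).
"crpjtwarvw" → "auptnphyru".
(Check on "epyzuqjwdm": → "cnwxsohubk" → "cknbwuxhso" ✓)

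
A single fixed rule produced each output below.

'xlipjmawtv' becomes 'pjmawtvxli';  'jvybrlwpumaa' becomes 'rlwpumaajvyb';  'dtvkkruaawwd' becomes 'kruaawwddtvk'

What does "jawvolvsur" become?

volvsurjaw

The transformation: swap the front and back halves of the string, then move the last 2 characters to the front (rotate right by 2).
"jawvolvsur" → "lvsurjawvo" → "volvsurjaw".
(Check on "xlipjmawtv": → "mawtvxlipj" → "pjmawtvxli" ✓)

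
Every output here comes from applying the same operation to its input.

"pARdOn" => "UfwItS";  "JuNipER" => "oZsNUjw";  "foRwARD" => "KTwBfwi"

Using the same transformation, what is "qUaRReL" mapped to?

The rule is to flip the case of every letter, then shift every letter 5 places forward in the alphabet (wrapping around).
"qUaRReL" → "VzFwwJq".

VzFwwJq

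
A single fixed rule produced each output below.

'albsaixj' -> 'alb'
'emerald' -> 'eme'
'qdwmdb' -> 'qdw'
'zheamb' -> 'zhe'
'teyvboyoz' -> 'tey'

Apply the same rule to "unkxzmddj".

The transformation: keep only the first 3 characters.
On "unkxzmddj" that produces "unk".

unk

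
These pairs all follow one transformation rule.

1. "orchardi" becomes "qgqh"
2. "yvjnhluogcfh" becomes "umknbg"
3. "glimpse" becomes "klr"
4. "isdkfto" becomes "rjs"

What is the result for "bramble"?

qlk

What's happening: keep every other character starting from the second (positions 2nd, 4th, 6th, ...), then shift every letter 1 place backward in the alphabet (wrapping around).
"bramble" → "rml" → "qlk".
(Check on "orchardi": → "rhri" → "qgqh" ✓)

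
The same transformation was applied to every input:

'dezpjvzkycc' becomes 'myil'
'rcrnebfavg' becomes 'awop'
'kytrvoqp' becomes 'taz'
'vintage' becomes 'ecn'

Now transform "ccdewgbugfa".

lnko

Each output is the input with this applied: shift every letter 9 places forward in the alphabet (wrapping around), then keep one character in every 3, starting at position 1 (positions 1st, 4th, 7th, ...).
Starting from "ccdewgbugfa": after the first operation, "llmnfpkdpoj"; after the second, "lnko".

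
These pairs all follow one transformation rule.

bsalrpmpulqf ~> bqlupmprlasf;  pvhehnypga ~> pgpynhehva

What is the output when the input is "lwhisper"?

lepsihwr

Each output is the input with this applied: reverse the string, then swap the first and last characters.
Starting from "lwhisper": after the first operation, "repsihwl"; after the second, "lepsihwr".
(Check on "bsalrpmpulqf": → "fqlupmprlasb" → "bqlupmprlasf" ✓)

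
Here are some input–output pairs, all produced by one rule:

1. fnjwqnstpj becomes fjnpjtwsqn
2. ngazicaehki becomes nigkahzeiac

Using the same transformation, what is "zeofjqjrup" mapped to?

In each case the input is transformed by: take characters alternately from the front and the back (1st, last, 2nd, 2nd-last, ...).
On "zeofjqjrup" that produces "zpeuorfjjq".

zpeuorfjjq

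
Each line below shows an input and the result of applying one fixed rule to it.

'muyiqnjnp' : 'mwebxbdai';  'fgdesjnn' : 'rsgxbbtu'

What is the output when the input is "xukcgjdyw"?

Each output is the input with this applied: move the first 2 characters to the end (rotate left by 2), then shift every letter 12 places backward in the alphabet (wrapping around).
Starting from "xukcgjdyw": after the first operation, "kcgjdywxu"; after the second, "yquxrmkli".
(Check on "muyiqnjnp": → "yiqnjnpmu" → "mwebxbdai" ✓)

yquxrmkli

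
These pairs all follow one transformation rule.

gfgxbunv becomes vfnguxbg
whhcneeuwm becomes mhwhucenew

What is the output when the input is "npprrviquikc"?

Looking at the pairs, the operation is to take characters alternately from the front and the back (1st, last, 2nd, 2nd-last, ...), then move the first character to the end.
Applying both steps to "npprrviquikc": "ncpkpirurqvi", then "cpkpirurqvin".

cpkpirurqvin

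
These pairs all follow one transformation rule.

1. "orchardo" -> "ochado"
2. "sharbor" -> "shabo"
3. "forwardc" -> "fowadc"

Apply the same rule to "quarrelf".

quaelf

Looking at the pairs, the operation is to remove every "r".
On "quarrelf" that produces "quaelf".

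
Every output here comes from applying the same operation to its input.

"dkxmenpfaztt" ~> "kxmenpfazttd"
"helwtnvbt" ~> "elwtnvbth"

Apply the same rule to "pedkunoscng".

edkunoscngp

What's happening: move the first character to the end.
So "pedkunoscng" becomes "edkunoscngp".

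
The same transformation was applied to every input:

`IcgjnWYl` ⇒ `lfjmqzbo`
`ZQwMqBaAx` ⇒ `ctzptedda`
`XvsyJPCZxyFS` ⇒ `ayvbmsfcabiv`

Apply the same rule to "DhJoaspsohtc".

gkmrdvsvrkwf

Rule — shift every letter 3 places forward in the alphabet (wrapping around), then convert every letter to lowercase.
"DhJoaspsohtc" → "GkMrdvsvrkwf" → "gkmrdvsvrkwf".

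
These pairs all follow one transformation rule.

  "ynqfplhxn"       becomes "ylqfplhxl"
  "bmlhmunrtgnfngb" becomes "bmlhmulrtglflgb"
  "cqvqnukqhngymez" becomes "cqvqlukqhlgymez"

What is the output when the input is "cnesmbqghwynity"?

What's happening: replace every "n" with "l".
Applying that to "cnesmbqghwynity" gives "clesmbqghwylity".

clesmbqghwylity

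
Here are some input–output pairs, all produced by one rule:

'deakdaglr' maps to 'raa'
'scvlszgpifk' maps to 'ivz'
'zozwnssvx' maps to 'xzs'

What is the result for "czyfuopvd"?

dyo

The rule is to keep one character in every 3, starting at position 3 (positions 3rd, 6th, 9th, ...), then move the last character to the front.
Working it through for "czyfuopvd": intermediate "yod", final "dyo".
(Check on "zozwnssvx": → "zsx" → "xzs" ✓)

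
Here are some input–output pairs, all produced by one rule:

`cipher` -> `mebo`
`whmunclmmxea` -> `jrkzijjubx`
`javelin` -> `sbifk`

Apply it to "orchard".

zexoa

In each case the input is transformed by: delete the first 2 characters, then shift every letter 3 places backward in the alphabet (wrapping around).
For "orchard", step one produces "chard"; step two turns that into "zexoa".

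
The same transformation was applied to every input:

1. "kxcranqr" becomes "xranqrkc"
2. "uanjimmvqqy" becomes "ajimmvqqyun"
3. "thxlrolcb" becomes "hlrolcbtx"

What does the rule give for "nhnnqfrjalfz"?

Each output is the input with this applied: move the first 2 characters to the end (rotate left by 2), then swap the first and last characters.
"nhnnqfrjalfz" → "nnqfrjalfznh" → "hnqfrjalfznn".

hnqfrjalfznn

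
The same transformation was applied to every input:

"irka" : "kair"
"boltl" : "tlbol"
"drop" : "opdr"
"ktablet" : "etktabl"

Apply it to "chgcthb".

The transformation: move the last 2 characters to the front (rotate right by 2).
So "chgcthb" becomes "hbchgct".

hbchgct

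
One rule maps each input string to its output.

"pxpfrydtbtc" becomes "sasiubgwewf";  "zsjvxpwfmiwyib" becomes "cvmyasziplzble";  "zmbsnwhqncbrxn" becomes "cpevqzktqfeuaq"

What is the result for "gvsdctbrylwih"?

jyvgfweubozlk

The transformation: shift every letter 3 places forward in the alphabet (wrapping around).
So "gvsdctbrylwih" becomes "jyvgfweubozlk".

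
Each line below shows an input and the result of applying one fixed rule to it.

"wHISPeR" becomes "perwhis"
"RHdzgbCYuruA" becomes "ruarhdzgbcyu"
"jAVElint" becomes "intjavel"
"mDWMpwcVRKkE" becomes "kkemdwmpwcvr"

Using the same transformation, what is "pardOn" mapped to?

Each output is the input with this applied: move the last 3 characters to the front (rotate right by 3), then convert every letter to lowercase.
Working it through for "pardOn": intermediate "dOnpar", final "donpar".

donpar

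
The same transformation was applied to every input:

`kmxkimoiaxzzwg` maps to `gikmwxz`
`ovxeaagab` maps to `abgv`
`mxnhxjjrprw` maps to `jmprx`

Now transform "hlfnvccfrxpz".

cflpvz

The rule is to sort the characters into alphabetical order, then keep every other character starting from the second (positions 2nd, 4th, 6th, ...).
Applying both steps to "hlfnvccfrxpz": "ccffhlnprvxz", then "cflpvz".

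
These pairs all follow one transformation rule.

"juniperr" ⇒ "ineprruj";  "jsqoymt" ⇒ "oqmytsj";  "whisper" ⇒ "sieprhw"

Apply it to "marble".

brelam

In each case the input is transformed by: swap each adjacent pair of characters (1↔2, 3↔4, ...), then move the first 2 characters to the end (rotate left by 2).
"marble" → "brelam".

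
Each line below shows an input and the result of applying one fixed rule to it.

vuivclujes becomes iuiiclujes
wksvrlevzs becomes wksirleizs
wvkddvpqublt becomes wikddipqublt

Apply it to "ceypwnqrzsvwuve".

In each case the input is transformed by: replace every "v" with "i".
Applying that to "ceypwnqrzsvwuve" gives "ceypwnqrzsiwuie".

ceypwnqrzsiwuie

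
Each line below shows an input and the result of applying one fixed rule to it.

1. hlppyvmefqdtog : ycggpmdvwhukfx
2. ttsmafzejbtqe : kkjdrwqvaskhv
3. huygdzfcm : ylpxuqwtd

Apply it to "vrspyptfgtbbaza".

In each case the input is transformed by: shift every letter 9 places backward in the alphabet (wrapping around).
Doing the same to "vrspyptfgtbbaza": "mijgpgkwxkssrqr".

mijgpgkwxkssrqr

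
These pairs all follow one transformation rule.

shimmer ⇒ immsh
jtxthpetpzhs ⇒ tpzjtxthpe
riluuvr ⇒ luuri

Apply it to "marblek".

The pattern: delete the last 2 characters, then move the last 3 characters to the front (rotate right by 3).
Working it through for "marblek": intermediate "marbl", final "rblma".

rblma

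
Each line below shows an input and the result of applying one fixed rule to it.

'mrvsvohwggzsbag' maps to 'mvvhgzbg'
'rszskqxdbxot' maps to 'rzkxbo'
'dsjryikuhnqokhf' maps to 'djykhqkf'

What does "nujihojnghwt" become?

njhjgw

The rule is to keep every other character starting from the first (positions 1st, 3rd, 5th, ...).
"nujihojnghwt" → "njhjgw".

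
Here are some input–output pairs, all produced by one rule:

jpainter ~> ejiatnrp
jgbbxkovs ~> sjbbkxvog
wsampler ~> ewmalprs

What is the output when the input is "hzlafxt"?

What's happening: swap each adjacent pair of characters (1↔2, 3↔4, ...), then swap the first and last characters.
Applying both steps to "hzlafxt": "zhalxft", then "thalxfz".

thalxfz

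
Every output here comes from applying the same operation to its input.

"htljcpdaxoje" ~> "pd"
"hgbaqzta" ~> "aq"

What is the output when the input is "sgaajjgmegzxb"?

mg

Looking at the pairs, the operation is to take characters alternately from the front and the back (1st, last, 2nd, 2nd-last, ...), then keep only the last 2 characters.
On "sgaajjgmegzxb" that produces "mg".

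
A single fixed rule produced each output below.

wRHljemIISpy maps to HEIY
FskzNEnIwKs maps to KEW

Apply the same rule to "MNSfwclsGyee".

SCGE

In each case the input is transformed by: keep one character in every 3, starting at position 3 (positions 3rd, 6th, 9th, ...), then convert every letter to uppercase.
Applying both steps to "MNSfwclsGyee": "ScGe", then "SCGE".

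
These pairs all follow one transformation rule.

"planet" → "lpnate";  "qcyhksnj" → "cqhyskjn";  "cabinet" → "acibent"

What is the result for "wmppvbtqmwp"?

Looking at the pairs, the operation is to swap each adjacent pair of characters (1↔2, 3↔4, ...).
For "wmppvbtqmwp" the result is "mwppbvqtwmp".

mwppbvqtwmp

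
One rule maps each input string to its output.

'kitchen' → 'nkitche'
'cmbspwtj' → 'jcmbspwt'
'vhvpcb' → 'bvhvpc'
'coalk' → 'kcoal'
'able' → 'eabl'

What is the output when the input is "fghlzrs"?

sfghlzr

What's happening: move the last character to the front.
For "fghlzrs" the result is "sfghlzr".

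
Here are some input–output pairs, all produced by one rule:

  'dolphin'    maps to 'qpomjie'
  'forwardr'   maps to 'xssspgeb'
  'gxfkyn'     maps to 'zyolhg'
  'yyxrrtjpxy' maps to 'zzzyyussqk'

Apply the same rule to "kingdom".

The rule is to shift every letter 1 place forward in the alphabet (wrapping around), then sort the characters into reverse alphabetical order.
"kingdom" → "ponljhe".

ponljhe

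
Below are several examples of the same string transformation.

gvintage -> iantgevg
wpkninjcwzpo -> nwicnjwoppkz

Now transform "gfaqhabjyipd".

qyhjabgdfpai

In each case the input is transformed by: take characters alternately from the front and the back (1st, last, 2nd, 2nd-last, ...), then swap the front and back halves of the string.
Working it through for "gfaqhabjyipd": intermediate "gdfpaiqyhjab", final "qyhjabgdfpai".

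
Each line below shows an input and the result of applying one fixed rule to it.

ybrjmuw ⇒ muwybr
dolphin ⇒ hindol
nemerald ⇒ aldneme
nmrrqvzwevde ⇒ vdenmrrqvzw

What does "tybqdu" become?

qduty

The transformation: move the last 3 characters to the front (rotate right by 3), then delete the last character.
Applying both steps to "tybqdu": "qdutyb", then "qduty".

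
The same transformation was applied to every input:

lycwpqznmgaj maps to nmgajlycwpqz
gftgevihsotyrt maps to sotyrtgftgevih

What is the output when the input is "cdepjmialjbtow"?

ljbtowcdepjmia

Each output is the input with this applied: move the first character to the end, then swap the front and back halves of the string.
Working it through for "cdepjmialjbtow": intermediate "depjmialjbtowc", final "ljbtowcdepjmia".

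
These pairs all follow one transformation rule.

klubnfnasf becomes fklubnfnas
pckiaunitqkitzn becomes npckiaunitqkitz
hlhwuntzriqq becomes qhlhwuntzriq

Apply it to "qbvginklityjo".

In each case the input is transformed by: move the last character to the front.
Doing the same to "qbvginklityjo": "oqbvginklityj".

oqbvginklityj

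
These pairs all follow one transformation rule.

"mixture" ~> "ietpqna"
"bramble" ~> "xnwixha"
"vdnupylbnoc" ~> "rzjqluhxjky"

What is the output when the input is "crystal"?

ynuopwh

Looking at the pairs, the operation is to shift every letter 4 places backward in the alphabet (wrapping around).
On "crystal" that produces "ynuopwh".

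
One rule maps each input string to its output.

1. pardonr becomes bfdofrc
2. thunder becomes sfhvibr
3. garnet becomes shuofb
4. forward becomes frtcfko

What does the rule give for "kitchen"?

Looking at the pairs, the operation is to move the last 2 characters to the front (rotate right by 2), then shift every letter 12 places backward in the alphabet (wrapping around).
Applying both steps to "kitchen": "enkitch", then "sbywhqv".

sbywhqv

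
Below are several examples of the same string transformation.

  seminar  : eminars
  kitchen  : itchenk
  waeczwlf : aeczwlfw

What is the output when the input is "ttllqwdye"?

tllqwdyet

In each case the input is transformed by: move the first character to the end.
So "ttllqwdye" becomes "tllqwdyet".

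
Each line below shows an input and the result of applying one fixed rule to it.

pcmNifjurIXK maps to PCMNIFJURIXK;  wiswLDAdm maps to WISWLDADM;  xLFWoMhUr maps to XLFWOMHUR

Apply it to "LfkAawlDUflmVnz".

Rule — convert every letter to uppercase.
Doing the same to "LfkAawlDUflmVnz": "LFKAAWLDUFLMVNZ".

LFKAAWLDUFLMVNZ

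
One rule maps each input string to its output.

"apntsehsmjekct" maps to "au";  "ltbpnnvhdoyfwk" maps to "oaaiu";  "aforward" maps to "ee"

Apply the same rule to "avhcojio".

iu

Each output is the input with this applied: shift every letter 13 places forward in the alphabet (wrapping around) — i.e. ROT13, then keep only the vowels.
"avhcojio" → "niupbwvb" → "iu".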